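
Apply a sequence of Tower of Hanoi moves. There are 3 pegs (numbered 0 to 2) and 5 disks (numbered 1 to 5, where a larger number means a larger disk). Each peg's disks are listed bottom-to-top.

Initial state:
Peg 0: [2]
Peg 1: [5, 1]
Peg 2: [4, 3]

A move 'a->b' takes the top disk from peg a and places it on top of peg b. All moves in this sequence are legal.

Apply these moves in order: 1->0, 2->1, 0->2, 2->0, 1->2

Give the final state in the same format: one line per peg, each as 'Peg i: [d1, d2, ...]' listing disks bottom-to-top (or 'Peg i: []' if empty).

After move 1 (1->0):
Peg 0: [2, 1]
Peg 1: [5]
Peg 2: [4, 3]

After move 2 (2->1):
Peg 0: [2, 1]
Peg 1: [5, 3]
Peg 2: [4]

After move 3 (0->2):
Peg 0: [2]
Peg 1: [5, 3]
Peg 2: [4, 1]

After move 4 (2->0):
Peg 0: [2, 1]
Peg 1: [5, 3]
Peg 2: [4]

After move 5 (1->2):
Peg 0: [2, 1]
Peg 1: [5]
Peg 2: [4, 3]

Answer: Peg 0: [2, 1]
Peg 1: [5]
Peg 2: [4, 3]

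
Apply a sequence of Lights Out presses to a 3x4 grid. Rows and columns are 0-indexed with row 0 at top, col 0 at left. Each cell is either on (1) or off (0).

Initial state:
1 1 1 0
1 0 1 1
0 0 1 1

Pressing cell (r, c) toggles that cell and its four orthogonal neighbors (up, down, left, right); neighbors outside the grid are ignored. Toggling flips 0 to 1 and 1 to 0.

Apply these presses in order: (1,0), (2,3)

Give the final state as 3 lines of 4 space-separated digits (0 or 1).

Answer: 0 1 1 0
0 1 1 0
1 0 0 0

Derivation:
After press 1 at (1,0):
0 1 1 0
0 1 1 1
1 0 1 1

After press 2 at (2,3):
0 1 1 0
0 1 1 0
1 0 0 0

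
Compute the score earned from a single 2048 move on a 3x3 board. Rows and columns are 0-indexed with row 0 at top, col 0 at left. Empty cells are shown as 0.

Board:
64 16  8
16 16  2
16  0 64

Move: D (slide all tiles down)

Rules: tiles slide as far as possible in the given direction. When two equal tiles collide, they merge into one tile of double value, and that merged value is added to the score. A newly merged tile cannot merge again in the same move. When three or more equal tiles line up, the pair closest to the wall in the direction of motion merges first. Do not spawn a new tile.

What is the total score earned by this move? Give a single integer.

Answer: 64

Derivation:
Slide down:
col 0: [64, 16, 16] -> [0, 64, 32]  score +32 (running 32)
col 1: [16, 16, 0] -> [0, 0, 32]  score +32 (running 64)
col 2: [8, 2, 64] -> [8, 2, 64]  score +0 (running 64)
Board after move:
 0  0  8
64  0  2
32 32 64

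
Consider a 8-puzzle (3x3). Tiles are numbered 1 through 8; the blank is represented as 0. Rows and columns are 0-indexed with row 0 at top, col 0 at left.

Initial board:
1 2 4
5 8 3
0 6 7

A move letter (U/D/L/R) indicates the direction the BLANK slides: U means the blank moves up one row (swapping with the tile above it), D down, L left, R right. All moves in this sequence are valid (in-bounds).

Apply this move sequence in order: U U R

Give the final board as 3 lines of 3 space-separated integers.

Answer: 2 0 4
1 8 3
5 6 7

Derivation:
After move 1 (U):
1 2 4
0 8 3
5 6 7

After move 2 (U):
0 2 4
1 8 3
5 6 7

After move 3 (R):
2 0 4
1 8 3
5 6 7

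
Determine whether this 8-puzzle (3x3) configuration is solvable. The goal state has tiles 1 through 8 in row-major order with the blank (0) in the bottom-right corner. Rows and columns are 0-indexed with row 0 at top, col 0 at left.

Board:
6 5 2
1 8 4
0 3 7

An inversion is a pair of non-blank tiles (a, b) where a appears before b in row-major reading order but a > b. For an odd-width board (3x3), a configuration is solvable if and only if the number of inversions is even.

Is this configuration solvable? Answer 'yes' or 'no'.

Answer: yes

Derivation:
Inversions (pairs i<j in row-major order where tile[i] > tile[j] > 0): 14
14 is even, so the puzzle is solvable.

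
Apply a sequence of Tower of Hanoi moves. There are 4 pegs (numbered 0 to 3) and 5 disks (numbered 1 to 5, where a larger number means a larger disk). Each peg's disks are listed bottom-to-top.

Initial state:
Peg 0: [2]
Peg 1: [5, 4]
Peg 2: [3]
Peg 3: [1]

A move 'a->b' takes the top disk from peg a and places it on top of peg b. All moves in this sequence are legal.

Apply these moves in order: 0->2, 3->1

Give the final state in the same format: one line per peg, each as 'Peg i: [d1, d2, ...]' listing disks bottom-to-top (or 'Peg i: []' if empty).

After move 1 (0->2):
Peg 0: []
Peg 1: [5, 4]
Peg 2: [3, 2]
Peg 3: [1]

After move 2 (3->1):
Peg 0: []
Peg 1: [5, 4, 1]
Peg 2: [3, 2]
Peg 3: []

Answer: Peg 0: []
Peg 1: [5, 4, 1]
Peg 2: [3, 2]
Peg 3: []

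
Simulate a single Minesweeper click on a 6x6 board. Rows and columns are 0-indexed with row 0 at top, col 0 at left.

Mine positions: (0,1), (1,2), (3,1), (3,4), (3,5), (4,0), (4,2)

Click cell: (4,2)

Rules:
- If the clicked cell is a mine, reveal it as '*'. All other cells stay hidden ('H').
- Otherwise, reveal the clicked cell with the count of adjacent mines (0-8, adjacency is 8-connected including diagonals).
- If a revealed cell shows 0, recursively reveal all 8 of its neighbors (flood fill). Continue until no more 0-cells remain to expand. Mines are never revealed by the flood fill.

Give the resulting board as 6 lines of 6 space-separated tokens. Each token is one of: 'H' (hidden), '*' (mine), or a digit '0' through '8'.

H H H H H H
H H H H H H
H H H H H H
H H H H H H
H H * H H H
H H H H H H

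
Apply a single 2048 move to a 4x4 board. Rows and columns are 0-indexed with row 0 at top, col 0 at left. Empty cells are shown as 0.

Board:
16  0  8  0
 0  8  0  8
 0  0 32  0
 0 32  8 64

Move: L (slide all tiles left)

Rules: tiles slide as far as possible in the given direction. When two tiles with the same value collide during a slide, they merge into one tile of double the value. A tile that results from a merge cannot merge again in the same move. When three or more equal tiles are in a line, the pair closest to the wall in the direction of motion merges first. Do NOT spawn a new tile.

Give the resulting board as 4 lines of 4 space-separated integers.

Answer: 16  8  0  0
16  0  0  0
32  0  0  0
32  8 64  0

Derivation:
Slide left:
row 0: [16, 0, 8, 0] -> [16, 8, 0, 0]
row 1: [0, 8, 0, 8] -> [16, 0, 0, 0]
row 2: [0, 0, 32, 0] -> [32, 0, 0, 0]
row 3: [0, 32, 8, 64] -> [32, 8, 64, 0]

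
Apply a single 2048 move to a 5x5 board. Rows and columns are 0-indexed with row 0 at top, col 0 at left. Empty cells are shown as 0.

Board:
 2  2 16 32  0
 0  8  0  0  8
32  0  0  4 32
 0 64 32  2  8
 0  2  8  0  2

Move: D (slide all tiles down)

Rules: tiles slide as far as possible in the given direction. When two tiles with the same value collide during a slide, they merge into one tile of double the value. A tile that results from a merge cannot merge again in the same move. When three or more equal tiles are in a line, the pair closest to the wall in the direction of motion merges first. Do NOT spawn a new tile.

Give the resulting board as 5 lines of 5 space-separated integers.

Answer:  0  0  0  0  0
 0  2  0  0  8
 0  8 16 32 32
 2 64 32  4  8
32  2  8  2  2

Derivation:
Slide down:
col 0: [2, 0, 32, 0, 0] -> [0, 0, 0, 2, 32]
col 1: [2, 8, 0, 64, 2] -> [0, 2, 8, 64, 2]
col 2: [16, 0, 0, 32, 8] -> [0, 0, 16, 32, 8]
col 3: [32, 0, 4, 2, 0] -> [0, 0, 32, 4, 2]
col 4: [0, 8, 32, 8, 2] -> [0, 8, 32, 8, 2]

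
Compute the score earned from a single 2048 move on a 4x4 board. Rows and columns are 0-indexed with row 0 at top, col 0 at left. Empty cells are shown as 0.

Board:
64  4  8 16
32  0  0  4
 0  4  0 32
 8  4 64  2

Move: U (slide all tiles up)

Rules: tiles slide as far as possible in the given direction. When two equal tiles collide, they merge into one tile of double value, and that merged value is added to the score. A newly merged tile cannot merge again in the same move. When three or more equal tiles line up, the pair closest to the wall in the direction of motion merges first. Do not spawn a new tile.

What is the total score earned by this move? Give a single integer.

Slide up:
col 0: [64, 32, 0, 8] -> [64, 32, 8, 0]  score +0 (running 0)
col 1: [4, 0, 4, 4] -> [8, 4, 0, 0]  score +8 (running 8)
col 2: [8, 0, 0, 64] -> [8, 64, 0, 0]  score +0 (running 8)
col 3: [16, 4, 32, 2] -> [16, 4, 32, 2]  score +0 (running 8)
Board after move:
64  8  8 16
32  4 64  4
 8  0  0 32
 0  0  0  2

Answer: 8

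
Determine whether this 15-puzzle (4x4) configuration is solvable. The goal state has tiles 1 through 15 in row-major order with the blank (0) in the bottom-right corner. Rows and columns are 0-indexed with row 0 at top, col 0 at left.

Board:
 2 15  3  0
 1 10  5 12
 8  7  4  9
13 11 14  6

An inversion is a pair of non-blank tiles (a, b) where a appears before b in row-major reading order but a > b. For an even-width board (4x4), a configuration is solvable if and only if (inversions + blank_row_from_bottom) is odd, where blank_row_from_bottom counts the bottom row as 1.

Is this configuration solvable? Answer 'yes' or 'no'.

Answer: no

Derivation:
Inversions: 38
Blank is in row 0 (0-indexed from top), which is row 4 counting from the bottom (bottom = 1).
38 + 4 = 42, which is even, so the puzzle is not solvable.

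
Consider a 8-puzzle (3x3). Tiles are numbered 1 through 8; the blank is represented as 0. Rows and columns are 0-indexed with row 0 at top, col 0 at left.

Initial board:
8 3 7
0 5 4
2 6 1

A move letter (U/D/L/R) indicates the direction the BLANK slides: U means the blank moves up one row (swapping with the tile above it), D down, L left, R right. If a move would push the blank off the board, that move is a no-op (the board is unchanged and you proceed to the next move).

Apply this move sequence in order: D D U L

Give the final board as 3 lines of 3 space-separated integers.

Answer: 8 3 7
0 5 4
2 6 1

Derivation:
After move 1 (D):
8 3 7
2 5 4
0 6 1

After move 2 (D):
8 3 7
2 5 4
0 6 1

After move 3 (U):
8 3 7
0 5 4
2 6 1

After move 4 (L):
8 3 7
0 5 4
2 6 1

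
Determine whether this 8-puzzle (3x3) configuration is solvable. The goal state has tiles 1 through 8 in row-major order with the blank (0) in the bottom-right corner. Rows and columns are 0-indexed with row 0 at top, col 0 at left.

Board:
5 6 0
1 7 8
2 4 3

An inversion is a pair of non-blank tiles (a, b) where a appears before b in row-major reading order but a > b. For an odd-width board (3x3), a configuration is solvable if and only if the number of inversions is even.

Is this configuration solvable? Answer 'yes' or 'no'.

Inversions (pairs i<j in row-major order where tile[i] > tile[j] > 0): 15
15 is odd, so the puzzle is not solvable.

Answer: no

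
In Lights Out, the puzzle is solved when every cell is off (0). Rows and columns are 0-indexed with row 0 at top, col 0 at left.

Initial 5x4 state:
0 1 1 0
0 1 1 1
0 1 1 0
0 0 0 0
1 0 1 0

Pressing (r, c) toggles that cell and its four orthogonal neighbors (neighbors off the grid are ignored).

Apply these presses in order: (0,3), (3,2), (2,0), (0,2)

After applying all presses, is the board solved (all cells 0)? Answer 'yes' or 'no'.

After press 1 at (0,3):
0 1 0 1
0 1 1 0
0 1 1 0
0 0 0 0
1 0 1 0

After press 2 at (3,2):
0 1 0 1
0 1 1 0
0 1 0 0
0 1 1 1
1 0 0 0

After press 3 at (2,0):
0 1 0 1
1 1 1 0
1 0 0 0
1 1 1 1
1 0 0 0

After press 4 at (0,2):
0 0 1 0
1 1 0 0
1 0 0 0
1 1 1 1
1 0 0 0

Lights still on: 9

Answer: no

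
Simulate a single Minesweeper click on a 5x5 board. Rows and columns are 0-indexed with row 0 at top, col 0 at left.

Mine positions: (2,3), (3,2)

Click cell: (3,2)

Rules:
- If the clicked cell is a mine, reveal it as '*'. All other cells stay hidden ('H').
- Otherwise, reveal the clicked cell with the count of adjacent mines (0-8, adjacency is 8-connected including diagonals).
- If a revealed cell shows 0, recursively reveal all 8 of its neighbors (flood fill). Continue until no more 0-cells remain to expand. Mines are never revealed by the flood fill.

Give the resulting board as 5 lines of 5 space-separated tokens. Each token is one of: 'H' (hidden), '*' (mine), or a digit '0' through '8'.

H H H H H
H H H H H
H H H H H
H H * H H
H H H H H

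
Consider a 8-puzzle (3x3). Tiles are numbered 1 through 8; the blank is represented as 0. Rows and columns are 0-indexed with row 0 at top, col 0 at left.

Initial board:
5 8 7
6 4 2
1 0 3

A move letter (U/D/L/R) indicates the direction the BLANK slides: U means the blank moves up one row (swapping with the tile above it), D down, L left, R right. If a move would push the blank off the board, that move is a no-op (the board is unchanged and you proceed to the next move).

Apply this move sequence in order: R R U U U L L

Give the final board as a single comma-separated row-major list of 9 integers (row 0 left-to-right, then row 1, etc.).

After move 1 (R):
5 8 7
6 4 2
1 3 0

After move 2 (R):
5 8 7
6 4 2
1 3 0

After move 3 (U):
5 8 7
6 4 0
1 3 2

After move 4 (U):
5 8 0
6 4 7
1 3 2

After move 5 (U):
5 8 0
6 4 7
1 3 2

After move 6 (L):
5 0 8
6 4 7
1 3 2

After move 7 (L):
0 5 8
6 4 7
1 3 2

Answer: 0, 5, 8, 6, 4, 7, 1, 3, 2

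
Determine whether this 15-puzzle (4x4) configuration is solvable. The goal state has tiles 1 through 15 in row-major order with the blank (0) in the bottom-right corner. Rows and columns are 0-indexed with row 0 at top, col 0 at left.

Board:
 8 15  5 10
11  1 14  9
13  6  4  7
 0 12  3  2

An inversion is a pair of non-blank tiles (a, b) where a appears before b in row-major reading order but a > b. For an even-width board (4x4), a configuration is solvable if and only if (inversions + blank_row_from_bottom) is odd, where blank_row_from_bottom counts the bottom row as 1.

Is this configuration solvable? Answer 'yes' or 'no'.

Answer: no

Derivation:
Inversions: 67
Blank is in row 3 (0-indexed from top), which is row 1 counting from the bottom (bottom = 1).
67 + 1 = 68, which is even, so the puzzle is not solvable.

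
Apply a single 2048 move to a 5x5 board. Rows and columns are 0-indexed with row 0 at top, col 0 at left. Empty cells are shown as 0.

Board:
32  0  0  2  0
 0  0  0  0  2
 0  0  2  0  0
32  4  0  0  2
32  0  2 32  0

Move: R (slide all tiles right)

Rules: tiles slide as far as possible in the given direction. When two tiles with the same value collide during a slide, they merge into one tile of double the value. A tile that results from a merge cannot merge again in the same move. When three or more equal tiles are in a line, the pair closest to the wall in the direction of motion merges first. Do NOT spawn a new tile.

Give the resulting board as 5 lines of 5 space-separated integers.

Slide right:
row 0: [32, 0, 0, 2, 0] -> [0, 0, 0, 32, 2]
row 1: [0, 0, 0, 0, 2] -> [0, 0, 0, 0, 2]
row 2: [0, 0, 2, 0, 0] -> [0, 0, 0, 0, 2]
row 3: [32, 4, 0, 0, 2] -> [0, 0, 32, 4, 2]
row 4: [32, 0, 2, 32, 0] -> [0, 0, 32, 2, 32]

Answer:  0  0  0 32  2
 0  0  0  0  2
 0  0  0  0  2
 0  0 32  4  2
 0  0 32  2 32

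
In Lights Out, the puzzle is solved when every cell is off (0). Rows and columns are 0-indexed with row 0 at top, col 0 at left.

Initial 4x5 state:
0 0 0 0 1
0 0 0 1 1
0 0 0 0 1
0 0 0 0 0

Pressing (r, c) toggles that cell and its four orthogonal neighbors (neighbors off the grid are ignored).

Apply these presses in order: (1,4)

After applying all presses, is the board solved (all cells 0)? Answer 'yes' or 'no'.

After press 1 at (1,4):
0 0 0 0 0
0 0 0 0 0
0 0 0 0 0
0 0 0 0 0

Lights still on: 0

Answer: yes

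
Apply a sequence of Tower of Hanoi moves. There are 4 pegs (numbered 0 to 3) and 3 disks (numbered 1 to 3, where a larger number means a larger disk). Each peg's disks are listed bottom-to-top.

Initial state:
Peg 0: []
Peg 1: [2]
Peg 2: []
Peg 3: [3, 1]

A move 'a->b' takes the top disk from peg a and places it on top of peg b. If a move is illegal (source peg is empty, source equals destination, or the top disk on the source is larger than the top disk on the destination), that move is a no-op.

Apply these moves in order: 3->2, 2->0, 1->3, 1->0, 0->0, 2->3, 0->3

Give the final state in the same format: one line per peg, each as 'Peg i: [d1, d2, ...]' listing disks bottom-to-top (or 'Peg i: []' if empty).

Answer: Peg 0: []
Peg 1: []
Peg 2: []
Peg 3: [3, 2, 1]

Derivation:
After move 1 (3->2):
Peg 0: []
Peg 1: [2]
Peg 2: [1]
Peg 3: [3]

After move 2 (2->0):
Peg 0: [1]
Peg 1: [2]
Peg 2: []
Peg 3: [3]

After move 3 (1->3):
Peg 0: [1]
Peg 1: []
Peg 2: []
Peg 3: [3, 2]

After move 4 (1->0):
Peg 0: [1]
Peg 1: []
Peg 2: []
Peg 3: [3, 2]

After move 5 (0->0):
Peg 0: [1]
Peg 1: []
Peg 2: []
Peg 3: [3, 2]

After move 6 (2->3):
Peg 0: [1]
Peg 1: []
Peg 2: []
Peg 3: [3, 2]

After move 7 (0->3):
Peg 0: []
Peg 1: []
Peg 2: []
Peg 3: [3, 2, 1]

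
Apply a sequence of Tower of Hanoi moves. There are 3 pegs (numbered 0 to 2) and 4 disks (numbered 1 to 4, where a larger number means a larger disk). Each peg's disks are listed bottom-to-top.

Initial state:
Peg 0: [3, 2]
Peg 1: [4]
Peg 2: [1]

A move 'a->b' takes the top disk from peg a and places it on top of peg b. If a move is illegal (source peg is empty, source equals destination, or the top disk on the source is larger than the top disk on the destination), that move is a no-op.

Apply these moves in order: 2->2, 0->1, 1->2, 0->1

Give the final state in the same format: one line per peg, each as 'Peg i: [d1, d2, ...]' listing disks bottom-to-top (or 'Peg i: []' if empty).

Answer: Peg 0: [3]
Peg 1: [4, 2]
Peg 2: [1]

Derivation:
After move 1 (2->2):
Peg 0: [3, 2]
Peg 1: [4]
Peg 2: [1]

After move 2 (0->1):
Peg 0: [3]
Peg 1: [4, 2]
Peg 2: [1]

After move 3 (1->2):
Peg 0: [3]
Peg 1: [4, 2]
Peg 2: [1]

After move 4 (0->1):
Peg 0: [3]
Peg 1: [4, 2]
Peg 2: [1]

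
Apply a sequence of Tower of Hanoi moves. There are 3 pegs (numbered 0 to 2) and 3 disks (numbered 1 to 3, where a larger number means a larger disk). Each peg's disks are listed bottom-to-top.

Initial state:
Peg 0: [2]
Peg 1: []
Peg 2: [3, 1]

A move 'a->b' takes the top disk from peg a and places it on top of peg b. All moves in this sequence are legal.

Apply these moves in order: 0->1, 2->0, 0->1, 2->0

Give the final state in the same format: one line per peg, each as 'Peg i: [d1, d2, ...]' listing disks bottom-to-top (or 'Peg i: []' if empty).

After move 1 (0->1):
Peg 0: []
Peg 1: [2]
Peg 2: [3, 1]

After move 2 (2->0):
Peg 0: [1]
Peg 1: [2]
Peg 2: [3]

After move 3 (0->1):
Peg 0: []
Peg 1: [2, 1]
Peg 2: [3]

After move 4 (2->0):
Peg 0: [3]
Peg 1: [2, 1]
Peg 2: []

Answer: Peg 0: [3]
Peg 1: [2, 1]
Peg 2: []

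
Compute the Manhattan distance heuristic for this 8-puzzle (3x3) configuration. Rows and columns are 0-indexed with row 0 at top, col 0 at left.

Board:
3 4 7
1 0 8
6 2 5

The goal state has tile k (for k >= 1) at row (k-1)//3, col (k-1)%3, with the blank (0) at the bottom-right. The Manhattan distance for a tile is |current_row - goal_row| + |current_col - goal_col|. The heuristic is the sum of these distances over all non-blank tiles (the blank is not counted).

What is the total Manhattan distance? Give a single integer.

Answer: 18

Derivation:
Tile 3: (0,0)->(0,2) = 2
Tile 4: (0,1)->(1,0) = 2
Tile 7: (0,2)->(2,0) = 4
Tile 1: (1,0)->(0,0) = 1
Tile 8: (1,2)->(2,1) = 2
Tile 6: (2,0)->(1,2) = 3
Tile 2: (2,1)->(0,1) = 2
Tile 5: (2,2)->(1,1) = 2
Sum: 2 + 2 + 4 + 1 + 2 + 3 + 2 + 2 = 18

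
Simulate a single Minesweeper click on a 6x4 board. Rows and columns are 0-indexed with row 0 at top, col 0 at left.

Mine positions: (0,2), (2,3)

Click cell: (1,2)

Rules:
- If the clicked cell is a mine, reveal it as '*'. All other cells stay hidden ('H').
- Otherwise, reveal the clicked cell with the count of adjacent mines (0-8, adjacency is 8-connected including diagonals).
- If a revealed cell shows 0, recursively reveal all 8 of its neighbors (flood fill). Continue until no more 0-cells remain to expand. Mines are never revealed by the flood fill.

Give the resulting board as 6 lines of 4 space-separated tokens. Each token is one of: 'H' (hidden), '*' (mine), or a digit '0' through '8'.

H H H H
H H 2 H
H H H H
H H H H
H H H H
H H H H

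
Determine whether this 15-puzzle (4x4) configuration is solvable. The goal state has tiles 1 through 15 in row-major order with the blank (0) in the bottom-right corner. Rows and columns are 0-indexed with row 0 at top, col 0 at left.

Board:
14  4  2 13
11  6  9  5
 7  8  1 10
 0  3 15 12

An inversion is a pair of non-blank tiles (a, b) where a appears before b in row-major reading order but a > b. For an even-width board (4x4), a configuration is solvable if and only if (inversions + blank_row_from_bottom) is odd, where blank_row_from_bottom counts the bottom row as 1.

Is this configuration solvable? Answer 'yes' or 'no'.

Inversions: 51
Blank is in row 3 (0-indexed from top), which is row 1 counting from the bottom (bottom = 1).
51 + 1 = 52, which is even, so the puzzle is not solvable.

Answer: no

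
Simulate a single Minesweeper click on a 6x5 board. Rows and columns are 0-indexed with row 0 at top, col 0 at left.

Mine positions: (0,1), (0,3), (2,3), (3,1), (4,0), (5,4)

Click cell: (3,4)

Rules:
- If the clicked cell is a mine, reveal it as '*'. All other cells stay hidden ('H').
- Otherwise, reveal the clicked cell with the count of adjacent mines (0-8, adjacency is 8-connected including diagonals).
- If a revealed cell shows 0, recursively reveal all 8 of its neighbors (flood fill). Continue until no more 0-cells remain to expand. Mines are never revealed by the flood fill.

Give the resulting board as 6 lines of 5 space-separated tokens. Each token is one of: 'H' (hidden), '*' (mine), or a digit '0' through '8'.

H H H H H
H H H H H
H H H H H
H H H H 1
H H H H H
H H H H H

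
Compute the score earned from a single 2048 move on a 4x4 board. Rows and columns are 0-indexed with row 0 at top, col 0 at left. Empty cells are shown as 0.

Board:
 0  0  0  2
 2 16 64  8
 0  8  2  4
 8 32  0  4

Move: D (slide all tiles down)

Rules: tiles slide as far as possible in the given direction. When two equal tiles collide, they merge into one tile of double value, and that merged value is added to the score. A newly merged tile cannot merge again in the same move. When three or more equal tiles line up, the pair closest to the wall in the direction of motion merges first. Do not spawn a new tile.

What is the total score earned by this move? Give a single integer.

Slide down:
col 0: [0, 2, 0, 8] -> [0, 0, 2, 8]  score +0 (running 0)
col 1: [0, 16, 8, 32] -> [0, 16, 8, 32]  score +0 (running 0)
col 2: [0, 64, 2, 0] -> [0, 0, 64, 2]  score +0 (running 0)
col 3: [2, 8, 4, 4] -> [0, 2, 8, 8]  score +8 (running 8)
Board after move:
 0  0  0  0
 0 16  0  2
 2  8 64  8
 8 32  2  8

Answer: 8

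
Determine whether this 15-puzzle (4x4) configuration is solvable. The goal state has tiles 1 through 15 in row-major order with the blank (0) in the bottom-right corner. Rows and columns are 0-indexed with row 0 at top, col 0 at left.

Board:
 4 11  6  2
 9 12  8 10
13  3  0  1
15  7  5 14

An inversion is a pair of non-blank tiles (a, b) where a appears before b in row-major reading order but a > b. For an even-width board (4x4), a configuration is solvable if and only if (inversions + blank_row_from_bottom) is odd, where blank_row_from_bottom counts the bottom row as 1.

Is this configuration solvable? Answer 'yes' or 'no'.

Answer: yes

Derivation:
Inversions: 45
Blank is in row 2 (0-indexed from top), which is row 2 counting from the bottom (bottom = 1).
45 + 2 = 47, which is odd, so the puzzle is solvable.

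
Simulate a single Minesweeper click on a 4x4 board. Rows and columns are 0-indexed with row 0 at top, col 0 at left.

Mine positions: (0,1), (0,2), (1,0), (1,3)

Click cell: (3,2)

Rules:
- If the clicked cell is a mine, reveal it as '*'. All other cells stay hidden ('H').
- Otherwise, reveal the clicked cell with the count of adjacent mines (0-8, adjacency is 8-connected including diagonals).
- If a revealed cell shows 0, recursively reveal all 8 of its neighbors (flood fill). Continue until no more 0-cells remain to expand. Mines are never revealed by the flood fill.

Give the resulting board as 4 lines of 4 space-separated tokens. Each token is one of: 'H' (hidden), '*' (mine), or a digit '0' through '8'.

H H H H
H H H H
1 1 1 1
0 0 0 0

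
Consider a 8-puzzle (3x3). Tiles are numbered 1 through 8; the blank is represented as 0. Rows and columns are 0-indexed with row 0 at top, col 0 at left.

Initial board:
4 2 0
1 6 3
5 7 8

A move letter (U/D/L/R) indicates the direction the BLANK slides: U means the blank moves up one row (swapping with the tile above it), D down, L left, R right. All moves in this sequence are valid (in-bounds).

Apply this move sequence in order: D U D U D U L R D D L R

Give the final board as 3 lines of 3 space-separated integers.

Answer: 4 2 3
1 6 8
5 7 0

Derivation:
After move 1 (D):
4 2 3
1 6 0
5 7 8

After move 2 (U):
4 2 0
1 6 3
5 7 8

After move 3 (D):
4 2 3
1 6 0
5 7 8

After move 4 (U):
4 2 0
1 6 3
5 7 8

After move 5 (D):
4 2 3
1 6 0
5 7 8

After move 6 (U):
4 2 0
1 6 3
5 7 8

After move 7 (L):
4 0 2
1 6 3
5 7 8

After move 8 (R):
4 2 0
1 6 3
5 7 8

After move 9 (D):
4 2 3
1 6 0
5 7 8

After move 10 (D):
4 2 3
1 6 8
5 7 0

After move 11 (L):
4 2 3
1 6 8
5 0 7

After move 12 (R):
4 2 3
1 6 8
5 7 0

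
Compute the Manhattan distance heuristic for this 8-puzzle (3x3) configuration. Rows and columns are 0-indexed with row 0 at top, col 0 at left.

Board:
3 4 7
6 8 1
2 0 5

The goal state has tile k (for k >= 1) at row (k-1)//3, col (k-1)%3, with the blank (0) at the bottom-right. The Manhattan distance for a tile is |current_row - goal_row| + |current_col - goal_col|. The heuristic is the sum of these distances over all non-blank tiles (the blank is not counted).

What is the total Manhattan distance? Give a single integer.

Answer: 19

Derivation:
Tile 3: (0,0)->(0,2) = 2
Tile 4: (0,1)->(1,0) = 2
Tile 7: (0,2)->(2,0) = 4
Tile 6: (1,0)->(1,2) = 2
Tile 8: (1,1)->(2,1) = 1
Tile 1: (1,2)->(0,0) = 3
Tile 2: (2,0)->(0,1) = 3
Tile 5: (2,2)->(1,1) = 2
Sum: 2 + 2 + 4 + 2 + 1 + 3 + 3 + 2 = 19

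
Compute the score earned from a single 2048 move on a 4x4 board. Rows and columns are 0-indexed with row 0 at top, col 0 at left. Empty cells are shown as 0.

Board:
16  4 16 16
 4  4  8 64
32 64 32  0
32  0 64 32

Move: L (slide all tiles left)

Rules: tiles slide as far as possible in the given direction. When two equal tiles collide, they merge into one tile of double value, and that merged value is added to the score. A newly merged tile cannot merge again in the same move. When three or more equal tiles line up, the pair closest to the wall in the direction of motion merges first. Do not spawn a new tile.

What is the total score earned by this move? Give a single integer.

Answer: 40

Derivation:
Slide left:
row 0: [16, 4, 16, 16] -> [16, 4, 32, 0]  score +32 (running 32)
row 1: [4, 4, 8, 64] -> [8, 8, 64, 0]  score +8 (running 40)
row 2: [32, 64, 32, 0] -> [32, 64, 32, 0]  score +0 (running 40)
row 3: [32, 0, 64, 32] -> [32, 64, 32, 0]  score +0 (running 40)
Board after move:
16  4 32  0
 8  8 64  0
32 64 32  0
32 64 32  0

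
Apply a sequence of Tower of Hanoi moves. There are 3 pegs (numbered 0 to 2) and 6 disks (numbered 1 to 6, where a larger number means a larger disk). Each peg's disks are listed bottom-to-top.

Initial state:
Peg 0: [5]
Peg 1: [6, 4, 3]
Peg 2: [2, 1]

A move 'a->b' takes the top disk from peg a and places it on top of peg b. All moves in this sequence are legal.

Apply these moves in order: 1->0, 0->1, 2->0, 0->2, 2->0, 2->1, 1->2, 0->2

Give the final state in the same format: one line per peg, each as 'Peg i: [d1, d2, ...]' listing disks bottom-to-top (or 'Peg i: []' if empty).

After move 1 (1->0):
Peg 0: [5, 3]
Peg 1: [6, 4]
Peg 2: [2, 1]

After move 2 (0->1):
Peg 0: [5]
Peg 1: [6, 4, 3]
Peg 2: [2, 1]

After move 3 (2->0):
Peg 0: [5, 1]
Peg 1: [6, 4, 3]
Peg 2: [2]

After move 4 (0->2):
Peg 0: [5]
Peg 1: [6, 4, 3]
Peg 2: [2, 1]

After move 5 (2->0):
Peg 0: [5, 1]
Peg 1: [6, 4, 3]
Peg 2: [2]

After move 6 (2->1):
Peg 0: [5, 1]
Peg 1: [6, 4, 3, 2]
Peg 2: []

After move 7 (1->2):
Peg 0: [5, 1]
Peg 1: [6, 4, 3]
Peg 2: [2]

After move 8 (0->2):
Peg 0: [5]
Peg 1: [6, 4, 3]
Peg 2: [2, 1]

Answer: Peg 0: [5]
Peg 1: [6, 4, 3]
Peg 2: [2, 1]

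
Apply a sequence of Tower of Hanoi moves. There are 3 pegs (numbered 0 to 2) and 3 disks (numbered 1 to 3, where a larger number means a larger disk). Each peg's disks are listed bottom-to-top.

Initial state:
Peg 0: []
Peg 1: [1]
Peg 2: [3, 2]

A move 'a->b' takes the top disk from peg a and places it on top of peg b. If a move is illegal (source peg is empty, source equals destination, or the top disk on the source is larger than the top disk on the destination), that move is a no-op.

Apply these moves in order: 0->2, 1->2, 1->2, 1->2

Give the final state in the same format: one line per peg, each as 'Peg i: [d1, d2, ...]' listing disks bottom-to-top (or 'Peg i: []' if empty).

Answer: Peg 0: []
Peg 1: []
Peg 2: [3, 2, 1]

Derivation:
After move 1 (0->2):
Peg 0: []
Peg 1: [1]
Peg 2: [3, 2]

After move 2 (1->2):
Peg 0: []
Peg 1: []
Peg 2: [3, 2, 1]

After move 3 (1->2):
Peg 0: []
Peg 1: []
Peg 2: [3, 2, 1]

After move 4 (1->2):
Peg 0: []
Peg 1: []
Peg 2: [3, 2, 1]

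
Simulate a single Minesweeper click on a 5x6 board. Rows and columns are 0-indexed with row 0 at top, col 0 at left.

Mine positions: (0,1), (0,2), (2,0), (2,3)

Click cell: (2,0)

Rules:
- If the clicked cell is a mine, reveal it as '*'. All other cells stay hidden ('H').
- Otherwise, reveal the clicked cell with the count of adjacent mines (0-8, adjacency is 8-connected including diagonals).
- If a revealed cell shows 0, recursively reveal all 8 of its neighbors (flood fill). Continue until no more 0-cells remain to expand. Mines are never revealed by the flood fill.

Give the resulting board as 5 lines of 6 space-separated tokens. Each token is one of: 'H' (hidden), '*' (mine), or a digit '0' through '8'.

H H H H H H
H H H H H H
* H H H H H
H H H H H H
H H H H H H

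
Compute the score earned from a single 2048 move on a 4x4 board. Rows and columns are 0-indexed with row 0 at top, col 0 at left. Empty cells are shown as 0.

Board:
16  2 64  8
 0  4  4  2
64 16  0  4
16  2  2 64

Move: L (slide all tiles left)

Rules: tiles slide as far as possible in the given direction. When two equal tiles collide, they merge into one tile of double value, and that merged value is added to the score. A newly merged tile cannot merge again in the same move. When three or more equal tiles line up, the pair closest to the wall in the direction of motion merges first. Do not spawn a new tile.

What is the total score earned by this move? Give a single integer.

Slide left:
row 0: [16, 2, 64, 8] -> [16, 2, 64, 8]  score +0 (running 0)
row 1: [0, 4, 4, 2] -> [8, 2, 0, 0]  score +8 (running 8)
row 2: [64, 16, 0, 4] -> [64, 16, 4, 0]  score +0 (running 8)
row 3: [16, 2, 2, 64] -> [16, 4, 64, 0]  score +4 (running 12)
Board after move:
16  2 64  8
 8  2  0  0
64 16  4  0
16  4 64  0

Answer: 12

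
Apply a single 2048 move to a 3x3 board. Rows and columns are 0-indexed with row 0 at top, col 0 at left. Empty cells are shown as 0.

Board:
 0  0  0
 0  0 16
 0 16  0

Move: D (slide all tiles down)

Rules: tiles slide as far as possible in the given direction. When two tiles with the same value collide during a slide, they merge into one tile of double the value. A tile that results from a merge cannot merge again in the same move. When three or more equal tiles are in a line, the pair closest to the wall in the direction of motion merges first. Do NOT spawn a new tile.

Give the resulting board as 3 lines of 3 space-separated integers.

Slide down:
col 0: [0, 0, 0] -> [0, 0, 0]
col 1: [0, 0, 16] -> [0, 0, 16]
col 2: [0, 16, 0] -> [0, 0, 16]

Answer:  0  0  0
 0  0  0
 0 16 16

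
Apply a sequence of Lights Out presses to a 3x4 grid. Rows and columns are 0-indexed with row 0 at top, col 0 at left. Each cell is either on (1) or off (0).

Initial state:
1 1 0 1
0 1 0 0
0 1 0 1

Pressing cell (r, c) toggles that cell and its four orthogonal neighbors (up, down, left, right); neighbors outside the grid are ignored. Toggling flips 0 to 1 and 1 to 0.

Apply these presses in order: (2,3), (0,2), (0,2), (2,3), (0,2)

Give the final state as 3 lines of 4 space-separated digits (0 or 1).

After press 1 at (2,3):
1 1 0 1
0 1 0 1
0 1 1 0

After press 2 at (0,2):
1 0 1 0
0 1 1 1
0 1 1 0

After press 3 at (0,2):
1 1 0 1
0 1 0 1
0 1 1 0

After press 4 at (2,3):
1 1 0 1
0 1 0 0
0 1 0 1

After press 5 at (0,2):
1 0 1 0
0 1 1 0
0 1 0 1

Answer: 1 0 1 0
0 1 1 0
0 1 0 1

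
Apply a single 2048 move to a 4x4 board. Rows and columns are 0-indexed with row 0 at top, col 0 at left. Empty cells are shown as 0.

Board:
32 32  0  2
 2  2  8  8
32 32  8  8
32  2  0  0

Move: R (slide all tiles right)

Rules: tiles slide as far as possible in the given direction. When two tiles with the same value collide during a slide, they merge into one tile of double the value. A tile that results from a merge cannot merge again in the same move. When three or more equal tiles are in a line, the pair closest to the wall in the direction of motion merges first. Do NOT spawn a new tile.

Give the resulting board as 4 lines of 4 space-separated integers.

Answer:  0  0 64  2
 0  0  4 16
 0  0 64 16
 0  0 32  2

Derivation:
Slide right:
row 0: [32, 32, 0, 2] -> [0, 0, 64, 2]
row 1: [2, 2, 8, 8] -> [0, 0, 4, 16]
row 2: [32, 32, 8, 8] -> [0, 0, 64, 16]
row 3: [32, 2, 0, 0] -> [0, 0, 32, 2]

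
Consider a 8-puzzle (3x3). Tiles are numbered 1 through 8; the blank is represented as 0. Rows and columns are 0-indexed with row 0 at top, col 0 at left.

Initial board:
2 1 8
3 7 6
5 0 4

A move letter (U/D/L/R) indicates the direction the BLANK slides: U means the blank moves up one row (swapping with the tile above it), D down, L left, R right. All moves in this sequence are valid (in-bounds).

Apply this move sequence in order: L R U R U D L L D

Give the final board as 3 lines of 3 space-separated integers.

Answer: 2 1 8
5 3 6
0 7 4

Derivation:
After move 1 (L):
2 1 8
3 7 6
0 5 4

After move 2 (R):
2 1 8
3 7 6
5 0 4

After move 3 (U):
2 1 8
3 0 6
5 7 4

After move 4 (R):
2 1 8
3 6 0
5 7 4

After move 5 (U):
2 1 0
3 6 8
5 7 4

After move 6 (D):
2 1 8
3 6 0
5 7 4

After move 7 (L):
2 1 8
3 0 6
5 7 4

After move 8 (L):
2 1 8
0 3 6
5 7 4

After move 9 (D):
2 1 8
5 3 6
0 7 4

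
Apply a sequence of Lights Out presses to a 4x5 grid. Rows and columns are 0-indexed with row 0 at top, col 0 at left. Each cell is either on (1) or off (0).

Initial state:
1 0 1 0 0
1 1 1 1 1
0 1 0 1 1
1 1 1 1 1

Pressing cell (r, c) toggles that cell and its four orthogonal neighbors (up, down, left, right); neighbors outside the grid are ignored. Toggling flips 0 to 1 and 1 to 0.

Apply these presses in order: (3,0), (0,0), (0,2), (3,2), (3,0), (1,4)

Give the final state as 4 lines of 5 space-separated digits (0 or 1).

After press 1 at (3,0):
1 0 1 0 0
1 1 1 1 1
1 1 0 1 1
0 0 1 1 1

After press 2 at (0,0):
0 1 1 0 0
0 1 1 1 1
1 1 0 1 1
0 0 1 1 1

After press 3 at (0,2):
0 0 0 1 0
0 1 0 1 1
1 1 0 1 1
0 0 1 1 1

After press 4 at (3,2):
0 0 0 1 0
0 1 0 1 1
1 1 1 1 1
0 1 0 0 1

After press 5 at (3,0):
0 0 0 1 0
0 1 0 1 1
0 1 1 1 1
1 0 0 0 1

After press 6 at (1,4):
0 0 0 1 1
0 1 0 0 0
0 1 1 1 0
1 0 0 0 1

Answer: 0 0 0 1 1
0 1 0 0 0
0 1 1 1 0
1 0 0 0 1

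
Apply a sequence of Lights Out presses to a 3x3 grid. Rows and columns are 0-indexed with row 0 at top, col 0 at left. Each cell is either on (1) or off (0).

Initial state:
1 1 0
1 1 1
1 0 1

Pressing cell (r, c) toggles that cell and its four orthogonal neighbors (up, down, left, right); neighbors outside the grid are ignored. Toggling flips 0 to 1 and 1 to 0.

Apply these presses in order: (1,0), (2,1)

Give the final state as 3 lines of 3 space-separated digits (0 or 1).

Answer: 0 1 0
0 1 1
1 1 0

Derivation:
After press 1 at (1,0):
0 1 0
0 0 1
0 0 1

After press 2 at (2,1):
0 1 0
0 1 1
1 1 0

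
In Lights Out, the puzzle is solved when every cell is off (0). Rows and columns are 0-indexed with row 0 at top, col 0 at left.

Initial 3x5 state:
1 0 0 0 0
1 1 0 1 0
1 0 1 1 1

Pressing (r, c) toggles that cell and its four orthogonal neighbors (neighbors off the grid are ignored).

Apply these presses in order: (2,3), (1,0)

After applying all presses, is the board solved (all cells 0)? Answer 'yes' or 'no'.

Answer: yes

Derivation:
After press 1 at (2,3):
1 0 0 0 0
1 1 0 0 0
1 0 0 0 0

After press 2 at (1,0):
0 0 0 0 0
0 0 0 0 0
0 0 0 0 0

Lights still on: 0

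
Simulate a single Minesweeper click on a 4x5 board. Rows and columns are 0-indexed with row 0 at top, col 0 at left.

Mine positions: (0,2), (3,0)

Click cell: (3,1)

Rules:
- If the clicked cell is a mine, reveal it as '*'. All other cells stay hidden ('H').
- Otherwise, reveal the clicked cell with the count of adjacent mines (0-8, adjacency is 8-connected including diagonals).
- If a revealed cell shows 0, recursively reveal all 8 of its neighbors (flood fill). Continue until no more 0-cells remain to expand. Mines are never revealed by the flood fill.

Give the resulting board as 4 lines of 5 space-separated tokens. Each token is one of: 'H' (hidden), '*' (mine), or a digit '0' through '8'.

H H H H H
H H H H H
H H H H H
H 1 H H H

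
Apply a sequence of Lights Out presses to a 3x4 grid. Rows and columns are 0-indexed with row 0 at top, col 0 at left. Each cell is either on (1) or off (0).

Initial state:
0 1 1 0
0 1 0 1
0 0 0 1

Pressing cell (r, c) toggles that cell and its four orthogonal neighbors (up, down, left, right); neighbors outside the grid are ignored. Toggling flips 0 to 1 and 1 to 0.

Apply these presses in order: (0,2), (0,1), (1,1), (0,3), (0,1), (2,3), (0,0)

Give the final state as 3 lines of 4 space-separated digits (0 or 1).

After press 1 at (0,2):
0 0 0 1
0 1 1 1
0 0 0 1

After press 2 at (0,1):
1 1 1 1
0 0 1 1
0 0 0 1

After press 3 at (1,1):
1 0 1 1
1 1 0 1
0 1 0 1

After press 4 at (0,3):
1 0 0 0
1 1 0 0
0 1 0 1

After press 5 at (0,1):
0 1 1 0
1 0 0 0
0 1 0 1

After press 6 at (2,3):
0 1 1 0
1 0 0 1
0 1 1 0

After press 7 at (0,0):
1 0 1 0
0 0 0 1
0 1 1 0

Answer: 1 0 1 0
0 0 0 1
0 1 1 0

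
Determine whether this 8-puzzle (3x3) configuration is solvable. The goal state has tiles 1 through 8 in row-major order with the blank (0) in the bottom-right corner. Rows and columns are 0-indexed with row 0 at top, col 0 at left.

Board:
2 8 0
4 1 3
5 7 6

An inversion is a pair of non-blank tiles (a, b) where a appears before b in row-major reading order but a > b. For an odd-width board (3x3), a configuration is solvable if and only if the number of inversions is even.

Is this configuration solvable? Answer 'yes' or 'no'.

Inversions (pairs i<j in row-major order where tile[i] > tile[j] > 0): 10
10 is even, so the puzzle is solvable.

Answer: yes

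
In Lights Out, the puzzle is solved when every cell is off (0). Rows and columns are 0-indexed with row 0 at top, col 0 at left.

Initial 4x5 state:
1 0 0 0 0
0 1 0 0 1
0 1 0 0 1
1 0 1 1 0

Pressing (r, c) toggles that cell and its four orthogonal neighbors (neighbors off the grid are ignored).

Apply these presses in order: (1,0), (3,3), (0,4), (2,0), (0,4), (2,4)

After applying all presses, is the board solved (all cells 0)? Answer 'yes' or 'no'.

Answer: yes

Derivation:
After press 1 at (1,0):
0 0 0 0 0
1 0 0 0 1
1 1 0 0 1
1 0 1 1 0

After press 2 at (3,3):
0 0 0 0 0
1 0 0 0 1
1 1 0 1 1
1 0 0 0 1

After press 3 at (0,4):
0 0 0 1 1
1 0 0 0 0
1 1 0 1 1
1 0 0 0 1

After press 4 at (2,0):
0 0 0 1 1
0 0 0 0 0
0 0 0 1 1
0 0 0 0 1

After press 5 at (0,4):
0 0 0 0 0
0 0 0 0 1
0 0 0 1 1
0 0 0 0 1

After press 6 at (2,4):
0 0 0 0 0
0 0 0 0 0
0 0 0 0 0
0 0 0 0 0

Lights still on: 0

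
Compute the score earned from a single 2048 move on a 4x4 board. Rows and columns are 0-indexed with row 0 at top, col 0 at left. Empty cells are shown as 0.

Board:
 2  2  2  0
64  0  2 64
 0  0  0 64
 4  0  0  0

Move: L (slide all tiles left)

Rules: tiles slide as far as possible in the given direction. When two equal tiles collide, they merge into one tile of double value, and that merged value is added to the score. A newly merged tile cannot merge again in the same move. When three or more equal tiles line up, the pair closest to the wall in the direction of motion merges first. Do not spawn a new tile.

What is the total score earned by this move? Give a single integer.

Slide left:
row 0: [2, 2, 2, 0] -> [4, 2, 0, 0]  score +4 (running 4)
row 1: [64, 0, 2, 64] -> [64, 2, 64, 0]  score +0 (running 4)
row 2: [0, 0, 0, 64] -> [64, 0, 0, 0]  score +0 (running 4)
row 3: [4, 0, 0, 0] -> [4, 0, 0, 0]  score +0 (running 4)
Board after move:
 4  2  0  0
64  2 64  0
64  0  0  0
 4  0  0  0

Answer: 4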